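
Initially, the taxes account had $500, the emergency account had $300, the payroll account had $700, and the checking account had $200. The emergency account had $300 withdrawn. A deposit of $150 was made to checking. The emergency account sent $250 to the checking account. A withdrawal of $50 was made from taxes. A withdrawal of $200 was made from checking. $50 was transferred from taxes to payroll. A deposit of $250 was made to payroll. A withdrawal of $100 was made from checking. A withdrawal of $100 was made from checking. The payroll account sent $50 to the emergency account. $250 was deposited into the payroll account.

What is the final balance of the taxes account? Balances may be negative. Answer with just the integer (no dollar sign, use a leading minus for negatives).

Answer: 400

Derivation:
Tracking account balances step by step:
Start: taxes=500, emergency=300, payroll=700, checking=200
Event 1 (withdraw 300 from emergency): emergency: 300 - 300 = 0. Balances: taxes=500, emergency=0, payroll=700, checking=200
Event 2 (deposit 150 to checking): checking: 200 + 150 = 350. Balances: taxes=500, emergency=0, payroll=700, checking=350
Event 3 (transfer 250 emergency -> checking): emergency: 0 - 250 = -250, checking: 350 + 250 = 600. Balances: taxes=500, emergency=-250, payroll=700, checking=600
Event 4 (withdraw 50 from taxes): taxes: 500 - 50 = 450. Balances: taxes=450, emergency=-250, payroll=700, checking=600
Event 5 (withdraw 200 from checking): checking: 600 - 200 = 400. Balances: taxes=450, emergency=-250, payroll=700, checking=400
Event 6 (transfer 50 taxes -> payroll): taxes: 450 - 50 = 400, payroll: 700 + 50 = 750. Balances: taxes=400, emergency=-250, payroll=750, checking=400
Event 7 (deposit 250 to payroll): payroll: 750 + 250 = 1000. Balances: taxes=400, emergency=-250, payroll=1000, checking=400
Event 8 (withdraw 100 from checking): checking: 400 - 100 = 300. Balances: taxes=400, emergency=-250, payroll=1000, checking=300
Event 9 (withdraw 100 from checking): checking: 300 - 100 = 200. Balances: taxes=400, emergency=-250, payroll=1000, checking=200
Event 10 (transfer 50 payroll -> emergency): payroll: 1000 - 50 = 950, emergency: -250 + 50 = -200. Balances: taxes=400, emergency=-200, payroll=950, checking=200
Event 11 (deposit 250 to payroll): payroll: 950 + 250 = 1200. Balances: taxes=400, emergency=-200, payroll=1200, checking=200

Final balance of taxes: 400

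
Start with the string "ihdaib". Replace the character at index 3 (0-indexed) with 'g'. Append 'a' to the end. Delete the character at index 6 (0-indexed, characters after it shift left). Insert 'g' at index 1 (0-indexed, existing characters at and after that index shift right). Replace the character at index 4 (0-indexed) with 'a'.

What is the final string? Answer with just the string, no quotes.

Answer: ighdaib

Derivation:
Applying each edit step by step:
Start: "ihdaib"
Op 1 (replace idx 3: 'a' -> 'g'): "ihdaib" -> "ihdgib"
Op 2 (append 'a'): "ihdgib" -> "ihdgiba"
Op 3 (delete idx 6 = 'a'): "ihdgiba" -> "ihdgib"
Op 4 (insert 'g' at idx 1): "ihdgib" -> "ighdgib"
Op 5 (replace idx 4: 'g' -> 'a'): "ighdgib" -> "ighdaib"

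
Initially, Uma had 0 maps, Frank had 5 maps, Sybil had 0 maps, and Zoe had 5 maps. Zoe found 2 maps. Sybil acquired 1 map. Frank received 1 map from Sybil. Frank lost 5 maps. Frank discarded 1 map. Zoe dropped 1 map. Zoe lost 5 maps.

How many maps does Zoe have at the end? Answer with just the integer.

Answer: 1

Derivation:
Tracking counts step by step:
Start: Uma=0, Frank=5, Sybil=0, Zoe=5
Event 1 (Zoe +2): Zoe: 5 -> 7. State: Uma=0, Frank=5, Sybil=0, Zoe=7
Event 2 (Sybil +1): Sybil: 0 -> 1. State: Uma=0, Frank=5, Sybil=1, Zoe=7
Event 3 (Sybil -> Frank, 1): Sybil: 1 -> 0, Frank: 5 -> 6. State: Uma=0, Frank=6, Sybil=0, Zoe=7
Event 4 (Frank -5): Frank: 6 -> 1. State: Uma=0, Frank=1, Sybil=0, Zoe=7
Event 5 (Frank -1): Frank: 1 -> 0. State: Uma=0, Frank=0, Sybil=0, Zoe=7
Event 6 (Zoe -1): Zoe: 7 -> 6. State: Uma=0, Frank=0, Sybil=0, Zoe=6
Event 7 (Zoe -5): Zoe: 6 -> 1. State: Uma=0, Frank=0, Sybil=0, Zoe=1

Zoe's final count: 1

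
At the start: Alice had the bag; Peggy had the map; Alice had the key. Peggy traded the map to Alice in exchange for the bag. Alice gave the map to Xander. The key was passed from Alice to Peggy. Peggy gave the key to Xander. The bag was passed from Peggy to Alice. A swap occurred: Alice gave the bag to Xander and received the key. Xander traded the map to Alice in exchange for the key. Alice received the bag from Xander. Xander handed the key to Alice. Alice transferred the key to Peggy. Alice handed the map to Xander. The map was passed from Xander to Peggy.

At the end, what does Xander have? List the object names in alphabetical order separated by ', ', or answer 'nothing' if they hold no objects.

Answer: nothing

Derivation:
Tracking all object holders:
Start: bag:Alice, map:Peggy, key:Alice
Event 1 (swap map<->bag: now map:Alice, bag:Peggy). State: bag:Peggy, map:Alice, key:Alice
Event 2 (give map: Alice -> Xander). State: bag:Peggy, map:Xander, key:Alice
Event 3 (give key: Alice -> Peggy). State: bag:Peggy, map:Xander, key:Peggy
Event 4 (give key: Peggy -> Xander). State: bag:Peggy, map:Xander, key:Xander
Event 5 (give bag: Peggy -> Alice). State: bag:Alice, map:Xander, key:Xander
Event 6 (swap bag<->key: now bag:Xander, key:Alice). State: bag:Xander, map:Xander, key:Alice
Event 7 (swap map<->key: now map:Alice, key:Xander). State: bag:Xander, map:Alice, key:Xander
Event 8 (give bag: Xander -> Alice). State: bag:Alice, map:Alice, key:Xander
Event 9 (give key: Xander -> Alice). State: bag:Alice, map:Alice, key:Alice
Event 10 (give key: Alice -> Peggy). State: bag:Alice, map:Alice, key:Peggy
Event 11 (give map: Alice -> Xander). State: bag:Alice, map:Xander, key:Peggy
Event 12 (give map: Xander -> Peggy). State: bag:Alice, map:Peggy, key:Peggy

Final state: bag:Alice, map:Peggy, key:Peggy
Xander holds: (nothing).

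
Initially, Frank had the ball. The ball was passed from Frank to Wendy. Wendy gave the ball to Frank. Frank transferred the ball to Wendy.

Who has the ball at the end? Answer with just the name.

Answer: Wendy

Derivation:
Tracking the ball through each event:
Start: Frank has the ball.
After event 1: Wendy has the ball.
After event 2: Frank has the ball.
After event 3: Wendy has the ball.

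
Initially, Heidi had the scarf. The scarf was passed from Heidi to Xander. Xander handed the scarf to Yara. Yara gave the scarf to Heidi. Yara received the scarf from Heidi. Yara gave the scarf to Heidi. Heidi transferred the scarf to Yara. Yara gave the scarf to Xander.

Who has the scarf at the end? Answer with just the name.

Answer: Xander

Derivation:
Tracking the scarf through each event:
Start: Heidi has the scarf.
After event 1: Xander has the scarf.
After event 2: Yara has the scarf.
After event 3: Heidi has the scarf.
After event 4: Yara has the scarf.
After event 5: Heidi has the scarf.
After event 6: Yara has the scarf.
After event 7: Xander has the scarf.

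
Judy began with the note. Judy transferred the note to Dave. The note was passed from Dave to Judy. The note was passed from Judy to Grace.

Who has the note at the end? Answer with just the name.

Tracking the note through each event:
Start: Judy has the note.
After event 1: Dave has the note.
After event 2: Judy has the note.
After event 3: Grace has the note.

Answer: Grace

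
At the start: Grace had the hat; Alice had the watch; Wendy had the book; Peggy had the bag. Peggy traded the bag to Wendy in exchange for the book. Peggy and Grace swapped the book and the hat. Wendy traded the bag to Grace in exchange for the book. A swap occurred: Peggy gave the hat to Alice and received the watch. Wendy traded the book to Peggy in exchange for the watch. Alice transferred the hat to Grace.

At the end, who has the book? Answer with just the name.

Tracking all object holders:
Start: hat:Grace, watch:Alice, book:Wendy, bag:Peggy
Event 1 (swap bag<->book: now bag:Wendy, book:Peggy). State: hat:Grace, watch:Alice, book:Peggy, bag:Wendy
Event 2 (swap book<->hat: now book:Grace, hat:Peggy). State: hat:Peggy, watch:Alice, book:Grace, bag:Wendy
Event 3 (swap bag<->book: now bag:Grace, book:Wendy). State: hat:Peggy, watch:Alice, book:Wendy, bag:Grace
Event 4 (swap hat<->watch: now hat:Alice, watch:Peggy). State: hat:Alice, watch:Peggy, book:Wendy, bag:Grace
Event 5 (swap book<->watch: now book:Peggy, watch:Wendy). State: hat:Alice, watch:Wendy, book:Peggy, bag:Grace
Event 6 (give hat: Alice -> Grace). State: hat:Grace, watch:Wendy, book:Peggy, bag:Grace

Final state: hat:Grace, watch:Wendy, book:Peggy, bag:Grace
The book is held by Peggy.

Answer: Peggy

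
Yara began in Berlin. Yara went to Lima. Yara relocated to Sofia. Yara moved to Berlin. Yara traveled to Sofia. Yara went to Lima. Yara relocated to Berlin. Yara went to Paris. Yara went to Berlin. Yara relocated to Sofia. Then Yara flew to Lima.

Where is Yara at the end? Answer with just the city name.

Tracking Yara's location:
Start: Yara is in Berlin.
After move 1: Berlin -> Lima. Yara is in Lima.
After move 2: Lima -> Sofia. Yara is in Sofia.
After move 3: Sofia -> Berlin. Yara is in Berlin.
After move 4: Berlin -> Sofia. Yara is in Sofia.
After move 5: Sofia -> Lima. Yara is in Lima.
After move 6: Lima -> Berlin. Yara is in Berlin.
After move 7: Berlin -> Paris. Yara is in Paris.
After move 8: Paris -> Berlin. Yara is in Berlin.
After move 9: Berlin -> Sofia. Yara is in Sofia.
After move 10: Sofia -> Lima. Yara is in Lima.

Answer: Lima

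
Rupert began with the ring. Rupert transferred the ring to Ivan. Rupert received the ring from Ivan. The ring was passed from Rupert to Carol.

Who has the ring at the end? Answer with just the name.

Tracking the ring through each event:
Start: Rupert has the ring.
After event 1: Ivan has the ring.
After event 2: Rupert has the ring.
After event 3: Carol has the ring.

Answer: Carol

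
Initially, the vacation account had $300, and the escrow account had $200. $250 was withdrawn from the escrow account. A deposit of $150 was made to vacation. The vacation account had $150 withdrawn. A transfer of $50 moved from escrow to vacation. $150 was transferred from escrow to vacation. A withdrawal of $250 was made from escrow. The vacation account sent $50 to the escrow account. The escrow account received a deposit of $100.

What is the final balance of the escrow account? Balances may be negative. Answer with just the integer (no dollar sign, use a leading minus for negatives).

Tracking account balances step by step:
Start: vacation=300, escrow=200
Event 1 (withdraw 250 from escrow): escrow: 200 - 250 = -50. Balances: vacation=300, escrow=-50
Event 2 (deposit 150 to vacation): vacation: 300 + 150 = 450. Balances: vacation=450, escrow=-50
Event 3 (withdraw 150 from vacation): vacation: 450 - 150 = 300. Balances: vacation=300, escrow=-50
Event 4 (transfer 50 escrow -> vacation): escrow: -50 - 50 = -100, vacation: 300 + 50 = 350. Balances: vacation=350, escrow=-100
Event 5 (transfer 150 escrow -> vacation): escrow: -100 - 150 = -250, vacation: 350 + 150 = 500. Balances: vacation=500, escrow=-250
Event 6 (withdraw 250 from escrow): escrow: -250 - 250 = -500. Balances: vacation=500, escrow=-500
Event 7 (transfer 50 vacation -> escrow): vacation: 500 - 50 = 450, escrow: -500 + 50 = -450. Balances: vacation=450, escrow=-450
Event 8 (deposit 100 to escrow): escrow: -450 + 100 = -350. Balances: vacation=450, escrow=-350

Final balance of escrow: -350

Answer: -350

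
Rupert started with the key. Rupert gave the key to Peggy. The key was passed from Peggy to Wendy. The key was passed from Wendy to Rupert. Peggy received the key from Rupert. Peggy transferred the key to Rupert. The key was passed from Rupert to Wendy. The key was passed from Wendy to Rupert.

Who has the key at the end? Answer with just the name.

Answer: Rupert

Derivation:
Tracking the key through each event:
Start: Rupert has the key.
After event 1: Peggy has the key.
After event 2: Wendy has the key.
After event 3: Rupert has the key.
After event 4: Peggy has the key.
After event 5: Rupert has the key.
After event 6: Wendy has the key.
After event 7: Rupert has the key.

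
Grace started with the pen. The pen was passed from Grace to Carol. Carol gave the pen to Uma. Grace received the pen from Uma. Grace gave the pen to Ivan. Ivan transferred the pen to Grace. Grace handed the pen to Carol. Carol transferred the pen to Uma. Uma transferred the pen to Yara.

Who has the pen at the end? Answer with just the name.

Answer: Yara

Derivation:
Tracking the pen through each event:
Start: Grace has the pen.
After event 1: Carol has the pen.
After event 2: Uma has the pen.
After event 3: Grace has the pen.
After event 4: Ivan has the pen.
After event 5: Grace has the pen.
After event 6: Carol has the pen.
After event 7: Uma has the pen.
After event 8: Yara has the pen.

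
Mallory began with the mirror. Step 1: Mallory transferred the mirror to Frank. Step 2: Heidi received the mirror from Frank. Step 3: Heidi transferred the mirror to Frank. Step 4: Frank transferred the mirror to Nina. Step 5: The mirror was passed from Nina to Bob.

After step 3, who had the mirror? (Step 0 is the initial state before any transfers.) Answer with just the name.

Answer: Frank

Derivation:
Tracking the mirror holder through step 3:
After step 0 (start): Mallory
After step 1: Frank
After step 2: Heidi
After step 3: Frank

At step 3, the holder is Frank.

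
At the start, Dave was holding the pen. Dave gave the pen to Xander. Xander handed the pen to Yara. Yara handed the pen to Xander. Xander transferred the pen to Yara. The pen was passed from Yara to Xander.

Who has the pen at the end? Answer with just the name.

Tracking the pen through each event:
Start: Dave has the pen.
After event 1: Xander has the pen.
After event 2: Yara has the pen.
After event 3: Xander has the pen.
After event 4: Yara has the pen.
After event 5: Xander has the pen.

Answer: Xander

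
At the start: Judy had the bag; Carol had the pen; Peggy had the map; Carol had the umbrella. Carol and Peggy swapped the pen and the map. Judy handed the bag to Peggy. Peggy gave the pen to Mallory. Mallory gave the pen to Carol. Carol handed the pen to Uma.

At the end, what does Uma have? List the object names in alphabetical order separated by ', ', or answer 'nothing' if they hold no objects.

Tracking all object holders:
Start: bag:Judy, pen:Carol, map:Peggy, umbrella:Carol
Event 1 (swap pen<->map: now pen:Peggy, map:Carol). State: bag:Judy, pen:Peggy, map:Carol, umbrella:Carol
Event 2 (give bag: Judy -> Peggy). State: bag:Peggy, pen:Peggy, map:Carol, umbrella:Carol
Event 3 (give pen: Peggy -> Mallory). State: bag:Peggy, pen:Mallory, map:Carol, umbrella:Carol
Event 4 (give pen: Mallory -> Carol). State: bag:Peggy, pen:Carol, map:Carol, umbrella:Carol
Event 5 (give pen: Carol -> Uma). State: bag:Peggy, pen:Uma, map:Carol, umbrella:Carol

Final state: bag:Peggy, pen:Uma, map:Carol, umbrella:Carol
Uma holds: pen.

Answer: pen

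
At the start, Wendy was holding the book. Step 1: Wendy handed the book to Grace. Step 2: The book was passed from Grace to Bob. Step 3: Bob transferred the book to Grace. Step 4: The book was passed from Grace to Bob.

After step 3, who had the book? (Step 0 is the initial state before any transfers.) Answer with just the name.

Answer: Grace

Derivation:
Tracking the book holder through step 3:
After step 0 (start): Wendy
After step 1: Grace
After step 2: Bob
After step 3: Grace

At step 3, the holder is Grace.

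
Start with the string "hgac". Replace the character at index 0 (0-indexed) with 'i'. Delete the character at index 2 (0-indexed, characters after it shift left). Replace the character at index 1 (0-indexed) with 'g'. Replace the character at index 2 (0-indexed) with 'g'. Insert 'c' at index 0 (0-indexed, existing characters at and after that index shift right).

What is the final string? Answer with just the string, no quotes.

Applying each edit step by step:
Start: "hgac"
Op 1 (replace idx 0: 'h' -> 'i'): "hgac" -> "igac"
Op 2 (delete idx 2 = 'a'): "igac" -> "igc"
Op 3 (replace idx 1: 'g' -> 'g'): "igc" -> "igc"
Op 4 (replace idx 2: 'c' -> 'g'): "igc" -> "igg"
Op 5 (insert 'c' at idx 0): "igg" -> "cigg"

Answer: cigg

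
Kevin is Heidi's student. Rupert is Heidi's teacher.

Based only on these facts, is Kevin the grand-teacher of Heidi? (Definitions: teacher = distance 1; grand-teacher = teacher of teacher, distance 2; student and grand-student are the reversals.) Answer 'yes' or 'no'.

Answer: no

Derivation:
Reconstructing the teacher chain from the given facts:
  Rupert -> Heidi -> Kevin
(each arrow means 'teacher of the next')
Positions in the chain (0 = top):
  position of Rupert: 0
  position of Heidi: 1
  position of Kevin: 2

Kevin is at position 2, Heidi is at position 1; signed distance (j - i) = -1.
'grand-teacher' requires j - i = 2. Actual distance is -1, so the relation does NOT hold.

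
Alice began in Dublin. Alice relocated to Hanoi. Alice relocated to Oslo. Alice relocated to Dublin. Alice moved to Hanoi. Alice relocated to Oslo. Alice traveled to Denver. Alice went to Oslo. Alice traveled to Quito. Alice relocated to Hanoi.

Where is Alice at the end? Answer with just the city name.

Answer: Hanoi

Derivation:
Tracking Alice's location:
Start: Alice is in Dublin.
After move 1: Dublin -> Hanoi. Alice is in Hanoi.
After move 2: Hanoi -> Oslo. Alice is in Oslo.
After move 3: Oslo -> Dublin. Alice is in Dublin.
After move 4: Dublin -> Hanoi. Alice is in Hanoi.
After move 5: Hanoi -> Oslo. Alice is in Oslo.
After move 6: Oslo -> Denver. Alice is in Denver.
After move 7: Denver -> Oslo. Alice is in Oslo.
After move 8: Oslo -> Quito. Alice is in Quito.
After move 9: Quito -> Hanoi. Alice is in Hanoi.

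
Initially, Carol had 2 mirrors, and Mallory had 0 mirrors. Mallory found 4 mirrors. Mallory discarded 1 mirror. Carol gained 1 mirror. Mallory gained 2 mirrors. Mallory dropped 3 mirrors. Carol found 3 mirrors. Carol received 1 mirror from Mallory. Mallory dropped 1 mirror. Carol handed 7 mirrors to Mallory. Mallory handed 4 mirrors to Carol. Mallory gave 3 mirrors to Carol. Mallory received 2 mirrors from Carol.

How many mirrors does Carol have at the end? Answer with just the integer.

Tracking counts step by step:
Start: Carol=2, Mallory=0
Event 1 (Mallory +4): Mallory: 0 -> 4. State: Carol=2, Mallory=4
Event 2 (Mallory -1): Mallory: 4 -> 3. State: Carol=2, Mallory=3
Event 3 (Carol +1): Carol: 2 -> 3. State: Carol=3, Mallory=3
Event 4 (Mallory +2): Mallory: 3 -> 5. State: Carol=3, Mallory=5
Event 5 (Mallory -3): Mallory: 5 -> 2. State: Carol=3, Mallory=2
Event 6 (Carol +3): Carol: 3 -> 6. State: Carol=6, Mallory=2
Event 7 (Mallory -> Carol, 1): Mallory: 2 -> 1, Carol: 6 -> 7. State: Carol=7, Mallory=1
Event 8 (Mallory -1): Mallory: 1 -> 0. State: Carol=7, Mallory=0
Event 9 (Carol -> Mallory, 7): Carol: 7 -> 0, Mallory: 0 -> 7. State: Carol=0, Mallory=7
Event 10 (Mallory -> Carol, 4): Mallory: 7 -> 3, Carol: 0 -> 4. State: Carol=4, Mallory=3
Event 11 (Mallory -> Carol, 3): Mallory: 3 -> 0, Carol: 4 -> 7. State: Carol=7, Mallory=0
Event 12 (Carol -> Mallory, 2): Carol: 7 -> 5, Mallory: 0 -> 2. State: Carol=5, Mallory=2

Carol's final count: 5

Answer: 5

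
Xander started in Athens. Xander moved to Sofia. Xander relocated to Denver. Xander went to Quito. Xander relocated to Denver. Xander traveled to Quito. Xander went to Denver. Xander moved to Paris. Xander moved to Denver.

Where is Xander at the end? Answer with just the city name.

Tracking Xander's location:
Start: Xander is in Athens.
After move 1: Athens -> Sofia. Xander is in Sofia.
After move 2: Sofia -> Denver. Xander is in Denver.
After move 3: Denver -> Quito. Xander is in Quito.
After move 4: Quito -> Denver. Xander is in Denver.
After move 5: Denver -> Quito. Xander is in Quito.
After move 6: Quito -> Denver. Xander is in Denver.
After move 7: Denver -> Paris. Xander is in Paris.
After move 8: Paris -> Denver. Xander is in Denver.

Answer: Denver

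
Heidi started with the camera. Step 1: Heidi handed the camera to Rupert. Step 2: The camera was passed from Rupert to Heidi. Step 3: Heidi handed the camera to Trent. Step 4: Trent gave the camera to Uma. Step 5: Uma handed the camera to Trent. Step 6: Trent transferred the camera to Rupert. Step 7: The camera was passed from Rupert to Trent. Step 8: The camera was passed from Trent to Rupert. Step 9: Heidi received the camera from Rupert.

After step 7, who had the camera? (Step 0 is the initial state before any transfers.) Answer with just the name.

Tracking the camera holder through step 7:
After step 0 (start): Heidi
After step 1: Rupert
After step 2: Heidi
After step 3: Trent
After step 4: Uma
After step 5: Trent
After step 6: Rupert
After step 7: Trent

At step 7, the holder is Trent.

Answer: Trent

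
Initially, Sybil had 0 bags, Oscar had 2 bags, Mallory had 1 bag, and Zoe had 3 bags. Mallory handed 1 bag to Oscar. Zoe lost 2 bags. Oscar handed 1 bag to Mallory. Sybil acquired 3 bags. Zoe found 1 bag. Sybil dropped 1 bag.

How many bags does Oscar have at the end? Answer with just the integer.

Answer: 2

Derivation:
Tracking counts step by step:
Start: Sybil=0, Oscar=2, Mallory=1, Zoe=3
Event 1 (Mallory -> Oscar, 1): Mallory: 1 -> 0, Oscar: 2 -> 3. State: Sybil=0, Oscar=3, Mallory=0, Zoe=3
Event 2 (Zoe -2): Zoe: 3 -> 1. State: Sybil=0, Oscar=3, Mallory=0, Zoe=1
Event 3 (Oscar -> Mallory, 1): Oscar: 3 -> 2, Mallory: 0 -> 1. State: Sybil=0, Oscar=2, Mallory=1, Zoe=1
Event 4 (Sybil +3): Sybil: 0 -> 3. State: Sybil=3, Oscar=2, Mallory=1, Zoe=1
Event 5 (Zoe +1): Zoe: 1 -> 2. State: Sybil=3, Oscar=2, Mallory=1, Zoe=2
Event 6 (Sybil -1): Sybil: 3 -> 2. State: Sybil=2, Oscar=2, Mallory=1, Zoe=2

Oscar's final count: 2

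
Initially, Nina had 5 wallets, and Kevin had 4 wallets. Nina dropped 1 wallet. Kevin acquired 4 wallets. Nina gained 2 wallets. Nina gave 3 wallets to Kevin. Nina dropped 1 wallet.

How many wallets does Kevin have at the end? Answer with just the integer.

Tracking counts step by step:
Start: Nina=5, Kevin=4
Event 1 (Nina -1): Nina: 5 -> 4. State: Nina=4, Kevin=4
Event 2 (Kevin +4): Kevin: 4 -> 8. State: Nina=4, Kevin=8
Event 3 (Nina +2): Nina: 4 -> 6. State: Nina=6, Kevin=8
Event 4 (Nina -> Kevin, 3): Nina: 6 -> 3, Kevin: 8 -> 11. State: Nina=3, Kevin=11
Event 5 (Nina -1): Nina: 3 -> 2. State: Nina=2, Kevin=11

Kevin's final count: 11

Answer: 11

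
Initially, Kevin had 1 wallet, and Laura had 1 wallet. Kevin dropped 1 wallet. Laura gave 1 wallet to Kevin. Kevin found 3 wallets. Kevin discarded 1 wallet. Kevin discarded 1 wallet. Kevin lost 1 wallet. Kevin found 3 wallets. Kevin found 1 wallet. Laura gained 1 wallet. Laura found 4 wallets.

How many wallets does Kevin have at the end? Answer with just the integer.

Tracking counts step by step:
Start: Kevin=1, Laura=1
Event 1 (Kevin -1): Kevin: 1 -> 0. State: Kevin=0, Laura=1
Event 2 (Laura -> Kevin, 1): Laura: 1 -> 0, Kevin: 0 -> 1. State: Kevin=1, Laura=0
Event 3 (Kevin +3): Kevin: 1 -> 4. State: Kevin=4, Laura=0
Event 4 (Kevin -1): Kevin: 4 -> 3. State: Kevin=3, Laura=0
Event 5 (Kevin -1): Kevin: 3 -> 2. State: Kevin=2, Laura=0
Event 6 (Kevin -1): Kevin: 2 -> 1. State: Kevin=1, Laura=0
Event 7 (Kevin +3): Kevin: 1 -> 4. State: Kevin=4, Laura=0
Event 8 (Kevin +1): Kevin: 4 -> 5. State: Kevin=5, Laura=0
Event 9 (Laura +1): Laura: 0 -> 1. State: Kevin=5, Laura=1
Event 10 (Laura +4): Laura: 1 -> 5. State: Kevin=5, Laura=5

Kevin's final count: 5

Answer: 5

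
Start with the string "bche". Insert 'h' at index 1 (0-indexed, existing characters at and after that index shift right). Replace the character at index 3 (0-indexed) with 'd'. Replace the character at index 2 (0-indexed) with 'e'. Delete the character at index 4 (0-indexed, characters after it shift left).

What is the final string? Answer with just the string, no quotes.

Answer: bhed

Derivation:
Applying each edit step by step:
Start: "bche"
Op 1 (insert 'h' at idx 1): "bche" -> "bhche"
Op 2 (replace idx 3: 'h' -> 'd'): "bhche" -> "bhcde"
Op 3 (replace idx 2: 'c' -> 'e'): "bhcde" -> "bhede"
Op 4 (delete idx 4 = 'e'): "bhede" -> "bhed"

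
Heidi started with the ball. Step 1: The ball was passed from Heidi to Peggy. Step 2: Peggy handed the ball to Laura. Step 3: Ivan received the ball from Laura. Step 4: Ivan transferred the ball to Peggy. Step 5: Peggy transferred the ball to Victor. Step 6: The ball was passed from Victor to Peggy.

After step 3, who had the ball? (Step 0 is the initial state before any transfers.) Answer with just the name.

Answer: Ivan

Derivation:
Tracking the ball holder through step 3:
After step 0 (start): Heidi
After step 1: Peggy
After step 2: Laura
After step 3: Ivan

At step 3, the holder is Ivan.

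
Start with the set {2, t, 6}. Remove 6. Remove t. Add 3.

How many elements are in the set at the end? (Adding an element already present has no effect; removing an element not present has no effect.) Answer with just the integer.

Tracking the set through each operation:
Start: {2, 6, t}
Event 1 (remove 6): removed. Set: {2, t}
Event 2 (remove t): removed. Set: {2}
Event 3 (add 3): added. Set: {2, 3}

Final set: {2, 3} (size 2)

Answer: 2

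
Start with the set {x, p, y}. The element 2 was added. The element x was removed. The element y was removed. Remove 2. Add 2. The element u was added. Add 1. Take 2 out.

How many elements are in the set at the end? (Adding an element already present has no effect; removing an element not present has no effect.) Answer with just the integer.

Answer: 3

Derivation:
Tracking the set through each operation:
Start: {p, x, y}
Event 1 (add 2): added. Set: {2, p, x, y}
Event 2 (remove x): removed. Set: {2, p, y}
Event 3 (remove y): removed. Set: {2, p}
Event 4 (remove 2): removed. Set: {p}
Event 5 (add 2): added. Set: {2, p}
Event 6 (add u): added. Set: {2, p, u}
Event 7 (add 1): added. Set: {1, 2, p, u}
Event 8 (remove 2): removed. Set: {1, p, u}

Final set: {1, p, u} (size 3)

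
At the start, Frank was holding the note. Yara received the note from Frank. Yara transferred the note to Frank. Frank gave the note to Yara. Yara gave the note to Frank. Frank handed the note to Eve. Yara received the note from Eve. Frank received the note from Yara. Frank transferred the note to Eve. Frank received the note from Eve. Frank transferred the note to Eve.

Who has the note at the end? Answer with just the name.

Answer: Eve

Derivation:
Tracking the note through each event:
Start: Frank has the note.
After event 1: Yara has the note.
After event 2: Frank has the note.
After event 3: Yara has the note.
After event 4: Frank has the note.
After event 5: Eve has the note.
After event 6: Yara has the note.
After event 7: Frank has the note.
After event 8: Eve has the note.
After event 9: Frank has the note.
After event 10: Eve has the note.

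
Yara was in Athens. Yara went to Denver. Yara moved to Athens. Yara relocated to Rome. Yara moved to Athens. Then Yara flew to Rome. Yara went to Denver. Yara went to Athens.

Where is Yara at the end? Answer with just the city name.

Answer: Athens

Derivation:
Tracking Yara's location:
Start: Yara is in Athens.
After move 1: Athens -> Denver. Yara is in Denver.
After move 2: Denver -> Athens. Yara is in Athens.
After move 3: Athens -> Rome. Yara is in Rome.
After move 4: Rome -> Athens. Yara is in Athens.
After move 5: Athens -> Rome. Yara is in Rome.
After move 6: Rome -> Denver. Yara is in Denver.
After move 7: Denver -> Athens. Yara is in Athens.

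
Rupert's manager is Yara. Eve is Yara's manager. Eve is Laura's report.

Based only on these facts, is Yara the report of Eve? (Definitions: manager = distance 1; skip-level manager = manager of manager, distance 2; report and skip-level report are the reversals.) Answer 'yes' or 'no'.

Answer: yes

Derivation:
Reconstructing the manager chain from the given facts:
  Laura -> Eve -> Yara -> Rupert
(each arrow means 'manager of the next')
Positions in the chain (0 = top):
  position of Laura: 0
  position of Eve: 1
  position of Yara: 2
  position of Rupert: 3

Yara is at position 2, Eve is at position 1; signed distance (j - i) = -1.
'report' requires j - i = -1. Actual distance is -1, so the relation HOLDS.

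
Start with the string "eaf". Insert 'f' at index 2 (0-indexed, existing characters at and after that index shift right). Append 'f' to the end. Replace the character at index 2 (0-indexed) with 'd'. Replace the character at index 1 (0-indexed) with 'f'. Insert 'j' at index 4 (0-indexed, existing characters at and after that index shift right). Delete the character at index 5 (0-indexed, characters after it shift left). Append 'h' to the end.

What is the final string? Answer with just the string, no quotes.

Applying each edit step by step:
Start: "eaf"
Op 1 (insert 'f' at idx 2): "eaf" -> "eaff"
Op 2 (append 'f'): "eaff" -> "eafff"
Op 3 (replace idx 2: 'f' -> 'd'): "eafff" -> "eadff"
Op 4 (replace idx 1: 'a' -> 'f'): "eadff" -> "efdff"
Op 5 (insert 'j' at idx 4): "efdff" -> "efdfjf"
Op 6 (delete idx 5 = 'f'): "efdfjf" -> "efdfj"
Op 7 (append 'h'): "efdfj" -> "efdfjh"

Answer: efdfjh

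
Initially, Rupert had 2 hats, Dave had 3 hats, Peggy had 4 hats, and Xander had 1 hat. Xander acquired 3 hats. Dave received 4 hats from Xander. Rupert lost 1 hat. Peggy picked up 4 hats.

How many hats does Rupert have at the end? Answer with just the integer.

Tracking counts step by step:
Start: Rupert=2, Dave=3, Peggy=4, Xander=1
Event 1 (Xander +3): Xander: 1 -> 4. State: Rupert=2, Dave=3, Peggy=4, Xander=4
Event 2 (Xander -> Dave, 4): Xander: 4 -> 0, Dave: 3 -> 7. State: Rupert=2, Dave=7, Peggy=4, Xander=0
Event 3 (Rupert -1): Rupert: 2 -> 1. State: Rupert=1, Dave=7, Peggy=4, Xander=0
Event 4 (Peggy +4): Peggy: 4 -> 8. State: Rupert=1, Dave=7, Peggy=8, Xander=0

Rupert's final count: 1

Answer: 1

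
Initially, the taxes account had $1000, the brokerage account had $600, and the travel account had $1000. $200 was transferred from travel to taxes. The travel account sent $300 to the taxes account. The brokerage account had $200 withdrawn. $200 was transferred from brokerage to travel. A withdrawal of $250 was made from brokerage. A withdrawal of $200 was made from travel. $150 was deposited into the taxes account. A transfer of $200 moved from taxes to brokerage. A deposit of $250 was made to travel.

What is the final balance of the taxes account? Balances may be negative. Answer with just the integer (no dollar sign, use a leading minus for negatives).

Tracking account balances step by step:
Start: taxes=1000, brokerage=600, travel=1000
Event 1 (transfer 200 travel -> taxes): travel: 1000 - 200 = 800, taxes: 1000 + 200 = 1200. Balances: taxes=1200, brokerage=600, travel=800
Event 2 (transfer 300 travel -> taxes): travel: 800 - 300 = 500, taxes: 1200 + 300 = 1500. Balances: taxes=1500, brokerage=600, travel=500
Event 3 (withdraw 200 from brokerage): brokerage: 600 - 200 = 400. Balances: taxes=1500, brokerage=400, travel=500
Event 4 (transfer 200 brokerage -> travel): brokerage: 400 - 200 = 200, travel: 500 + 200 = 700. Balances: taxes=1500, brokerage=200, travel=700
Event 5 (withdraw 250 from brokerage): brokerage: 200 - 250 = -50. Balances: taxes=1500, brokerage=-50, travel=700
Event 6 (withdraw 200 from travel): travel: 700 - 200 = 500. Balances: taxes=1500, brokerage=-50, travel=500
Event 7 (deposit 150 to taxes): taxes: 1500 + 150 = 1650. Balances: taxes=1650, brokerage=-50, travel=500
Event 8 (transfer 200 taxes -> brokerage): taxes: 1650 - 200 = 1450, brokerage: -50 + 200 = 150. Balances: taxes=1450, brokerage=150, travel=500
Event 9 (deposit 250 to travel): travel: 500 + 250 = 750. Balances: taxes=1450, brokerage=150, travel=750

Final balance of taxes: 1450

Answer: 1450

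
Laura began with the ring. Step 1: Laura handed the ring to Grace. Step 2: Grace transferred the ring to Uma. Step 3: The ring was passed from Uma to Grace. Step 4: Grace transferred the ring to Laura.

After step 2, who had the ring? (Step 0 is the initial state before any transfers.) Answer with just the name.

Answer: Uma

Derivation:
Tracking the ring holder through step 2:
After step 0 (start): Laura
After step 1: Grace
After step 2: Uma

At step 2, the holder is Uma.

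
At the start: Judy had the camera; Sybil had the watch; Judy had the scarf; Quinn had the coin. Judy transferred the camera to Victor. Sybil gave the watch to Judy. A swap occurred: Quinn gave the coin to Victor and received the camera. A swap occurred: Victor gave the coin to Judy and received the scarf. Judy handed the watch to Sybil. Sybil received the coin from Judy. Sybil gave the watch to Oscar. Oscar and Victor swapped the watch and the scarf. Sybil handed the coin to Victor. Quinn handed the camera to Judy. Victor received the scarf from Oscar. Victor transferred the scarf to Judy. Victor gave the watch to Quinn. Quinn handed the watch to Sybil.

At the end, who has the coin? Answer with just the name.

Answer: Victor

Derivation:
Tracking all object holders:
Start: camera:Judy, watch:Sybil, scarf:Judy, coin:Quinn
Event 1 (give camera: Judy -> Victor). State: camera:Victor, watch:Sybil, scarf:Judy, coin:Quinn
Event 2 (give watch: Sybil -> Judy). State: camera:Victor, watch:Judy, scarf:Judy, coin:Quinn
Event 3 (swap coin<->camera: now coin:Victor, camera:Quinn). State: camera:Quinn, watch:Judy, scarf:Judy, coin:Victor
Event 4 (swap coin<->scarf: now coin:Judy, scarf:Victor). State: camera:Quinn, watch:Judy, scarf:Victor, coin:Judy
Event 5 (give watch: Judy -> Sybil). State: camera:Quinn, watch:Sybil, scarf:Victor, coin:Judy
Event 6 (give coin: Judy -> Sybil). State: camera:Quinn, watch:Sybil, scarf:Victor, coin:Sybil
Event 7 (give watch: Sybil -> Oscar). State: camera:Quinn, watch:Oscar, scarf:Victor, coin:Sybil
Event 8 (swap watch<->scarf: now watch:Victor, scarf:Oscar). State: camera:Quinn, watch:Victor, scarf:Oscar, coin:Sybil
Event 9 (give coin: Sybil -> Victor). State: camera:Quinn, watch:Victor, scarf:Oscar, coin:Victor
Event 10 (give camera: Quinn -> Judy). State: camera:Judy, watch:Victor, scarf:Oscar, coin:Victor
Event 11 (give scarf: Oscar -> Victor). State: camera:Judy, watch:Victor, scarf:Victor, coin:Victor
Event 12 (give scarf: Victor -> Judy). State: camera:Judy, watch:Victor, scarf:Judy, coin:Victor
Event 13 (give watch: Victor -> Quinn). State: camera:Judy, watch:Quinn, scarf:Judy, coin:Victor
Event 14 (give watch: Quinn -> Sybil). State: camera:Judy, watch:Sybil, scarf:Judy, coin:Victor

Final state: camera:Judy, watch:Sybil, scarf:Judy, coin:Victor
The coin is held by Victor.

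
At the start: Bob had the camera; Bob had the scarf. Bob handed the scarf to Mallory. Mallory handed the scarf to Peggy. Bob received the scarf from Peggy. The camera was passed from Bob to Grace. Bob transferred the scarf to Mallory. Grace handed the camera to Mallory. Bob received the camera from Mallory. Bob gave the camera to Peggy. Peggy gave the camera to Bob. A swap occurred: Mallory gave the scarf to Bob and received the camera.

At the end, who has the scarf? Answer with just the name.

Answer: Bob

Derivation:
Tracking all object holders:
Start: camera:Bob, scarf:Bob
Event 1 (give scarf: Bob -> Mallory). State: camera:Bob, scarf:Mallory
Event 2 (give scarf: Mallory -> Peggy). State: camera:Bob, scarf:Peggy
Event 3 (give scarf: Peggy -> Bob). State: camera:Bob, scarf:Bob
Event 4 (give camera: Bob -> Grace). State: camera:Grace, scarf:Bob
Event 5 (give scarf: Bob -> Mallory). State: camera:Grace, scarf:Mallory
Event 6 (give camera: Grace -> Mallory). State: camera:Mallory, scarf:Mallory
Event 7 (give camera: Mallory -> Bob). State: camera:Bob, scarf:Mallory
Event 8 (give camera: Bob -> Peggy). State: camera:Peggy, scarf:Mallory
Event 9 (give camera: Peggy -> Bob). State: camera:Bob, scarf:Mallory
Event 10 (swap scarf<->camera: now scarf:Bob, camera:Mallory). State: camera:Mallory, scarf:Bob

Final state: camera:Mallory, scarf:Bob
The scarf is held by Bob.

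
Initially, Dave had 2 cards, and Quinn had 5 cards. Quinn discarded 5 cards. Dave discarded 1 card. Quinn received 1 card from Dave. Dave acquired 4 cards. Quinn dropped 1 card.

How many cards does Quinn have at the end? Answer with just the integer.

Answer: 0

Derivation:
Tracking counts step by step:
Start: Dave=2, Quinn=5
Event 1 (Quinn -5): Quinn: 5 -> 0. State: Dave=2, Quinn=0
Event 2 (Dave -1): Dave: 2 -> 1. State: Dave=1, Quinn=0
Event 3 (Dave -> Quinn, 1): Dave: 1 -> 0, Quinn: 0 -> 1. State: Dave=0, Quinn=1
Event 4 (Dave +4): Dave: 0 -> 4. State: Dave=4, Quinn=1
Event 5 (Quinn -1): Quinn: 1 -> 0. State: Dave=4, Quinn=0

Quinn's final count: 0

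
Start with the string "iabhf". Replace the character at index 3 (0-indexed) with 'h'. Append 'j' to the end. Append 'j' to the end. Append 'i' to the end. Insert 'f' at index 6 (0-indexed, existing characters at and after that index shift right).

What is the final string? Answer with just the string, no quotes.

Answer: iabhfjfji

Derivation:
Applying each edit step by step:
Start: "iabhf"
Op 1 (replace idx 3: 'h' -> 'h'): "iabhf" -> "iabhf"
Op 2 (append 'j'): "iabhf" -> "iabhfj"
Op 3 (append 'j'): "iabhfj" -> "iabhfjj"
Op 4 (append 'i'): "iabhfjj" -> "iabhfjji"
Op 5 (insert 'f' at idx 6): "iabhfjji" -> "iabhfjfji"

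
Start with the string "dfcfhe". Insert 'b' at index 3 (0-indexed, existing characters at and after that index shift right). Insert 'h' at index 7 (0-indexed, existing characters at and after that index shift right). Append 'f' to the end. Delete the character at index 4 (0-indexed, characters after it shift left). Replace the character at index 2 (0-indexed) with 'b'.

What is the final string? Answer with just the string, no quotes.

Answer: dfbbhehf

Derivation:
Applying each edit step by step:
Start: "dfcfhe"
Op 1 (insert 'b' at idx 3): "dfcfhe" -> "dfcbfhe"
Op 2 (insert 'h' at idx 7): "dfcbfhe" -> "dfcbfheh"
Op 3 (append 'f'): "dfcbfheh" -> "dfcbfhehf"
Op 4 (delete idx 4 = 'f'): "dfcbfhehf" -> "dfcbhehf"
Op 5 (replace idx 2: 'c' -> 'b'): "dfcbhehf" -> "dfbbhehf"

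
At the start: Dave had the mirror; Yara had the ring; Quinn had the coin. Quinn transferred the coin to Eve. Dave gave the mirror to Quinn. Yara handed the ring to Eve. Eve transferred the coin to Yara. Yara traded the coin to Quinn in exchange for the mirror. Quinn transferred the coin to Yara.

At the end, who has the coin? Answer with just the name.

Tracking all object holders:
Start: mirror:Dave, ring:Yara, coin:Quinn
Event 1 (give coin: Quinn -> Eve). State: mirror:Dave, ring:Yara, coin:Eve
Event 2 (give mirror: Dave -> Quinn). State: mirror:Quinn, ring:Yara, coin:Eve
Event 3 (give ring: Yara -> Eve). State: mirror:Quinn, ring:Eve, coin:Eve
Event 4 (give coin: Eve -> Yara). State: mirror:Quinn, ring:Eve, coin:Yara
Event 5 (swap coin<->mirror: now coin:Quinn, mirror:Yara). State: mirror:Yara, ring:Eve, coin:Quinn
Event 6 (give coin: Quinn -> Yara). State: mirror:Yara, ring:Eve, coin:Yara

Final state: mirror:Yara, ring:Eve, coin:Yara
The coin is held by Yara.

Answer: Yara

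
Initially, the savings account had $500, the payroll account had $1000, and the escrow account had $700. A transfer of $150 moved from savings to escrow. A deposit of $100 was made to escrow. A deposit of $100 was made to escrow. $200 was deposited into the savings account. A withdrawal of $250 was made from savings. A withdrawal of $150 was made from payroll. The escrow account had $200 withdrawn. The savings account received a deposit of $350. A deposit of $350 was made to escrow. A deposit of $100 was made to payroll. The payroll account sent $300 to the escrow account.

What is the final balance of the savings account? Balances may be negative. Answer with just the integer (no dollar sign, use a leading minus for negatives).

Tracking account balances step by step:
Start: savings=500, payroll=1000, escrow=700
Event 1 (transfer 150 savings -> escrow): savings: 500 - 150 = 350, escrow: 700 + 150 = 850. Balances: savings=350, payroll=1000, escrow=850
Event 2 (deposit 100 to escrow): escrow: 850 + 100 = 950. Balances: savings=350, payroll=1000, escrow=950
Event 3 (deposit 100 to escrow): escrow: 950 + 100 = 1050. Balances: savings=350, payroll=1000, escrow=1050
Event 4 (deposit 200 to savings): savings: 350 + 200 = 550. Balances: savings=550, payroll=1000, escrow=1050
Event 5 (withdraw 250 from savings): savings: 550 - 250 = 300. Balances: savings=300, payroll=1000, escrow=1050
Event 6 (withdraw 150 from payroll): payroll: 1000 - 150 = 850. Balances: savings=300, payroll=850, escrow=1050
Event 7 (withdraw 200 from escrow): escrow: 1050 - 200 = 850. Balances: savings=300, payroll=850, escrow=850
Event 8 (deposit 350 to savings): savings: 300 + 350 = 650. Balances: savings=650, payroll=850, escrow=850
Event 9 (deposit 350 to escrow): escrow: 850 + 350 = 1200. Balances: savings=650, payroll=850, escrow=1200
Event 10 (deposit 100 to payroll): payroll: 850 + 100 = 950. Balances: savings=650, payroll=950, escrow=1200
Event 11 (transfer 300 payroll -> escrow): payroll: 950 - 300 = 650, escrow: 1200 + 300 = 1500. Balances: savings=650, payroll=650, escrow=1500

Final balance of savings: 650

Answer: 650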